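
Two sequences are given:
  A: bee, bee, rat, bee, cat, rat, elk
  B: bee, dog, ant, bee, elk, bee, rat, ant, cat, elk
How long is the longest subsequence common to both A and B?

5

A longest common subsequence is bee, bee, rat, cat, elk (length 5); the LCS DP confirms no longer common subsequence exists.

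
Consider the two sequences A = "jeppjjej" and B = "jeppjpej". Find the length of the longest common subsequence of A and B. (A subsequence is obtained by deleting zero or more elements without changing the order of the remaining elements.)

A longest common subsequence is jeppjej (length 7); the LCS DP confirms no longer common subsequence exists.

7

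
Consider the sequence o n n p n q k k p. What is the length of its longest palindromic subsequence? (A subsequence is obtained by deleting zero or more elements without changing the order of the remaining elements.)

One longest palindromic subsequence is pkkp (positions 4,7,8,9); it reads the same forward and backward, and the interval DP gives dp[1][9] = 4.

4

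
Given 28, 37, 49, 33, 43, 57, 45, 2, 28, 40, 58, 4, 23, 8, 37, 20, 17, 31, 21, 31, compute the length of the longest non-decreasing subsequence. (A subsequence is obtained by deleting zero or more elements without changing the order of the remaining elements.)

Scanning left to right, the best length ending at each element is: 28→1, 37→2, 49→3, 33→2, 43→3, 57→4, 45→4, 2→1, 28→2, 40→3, 58→5, 4→2, 23→3, 8→3, 37→4, 20→4, 17→4, 31→5, 21→5, 31→6.
So the longest non-decreasing subsequence has length 6, e.g. 2, 4, 8, 20, 31, 31.

6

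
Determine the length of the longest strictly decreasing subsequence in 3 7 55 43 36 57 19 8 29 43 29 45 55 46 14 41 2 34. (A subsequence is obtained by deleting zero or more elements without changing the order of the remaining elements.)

Let dp[i] be the longest decreasing subsequence ending at position i. Then dp = [1, 1, 1, 2, 3, 1, 4, 5, 4, 2, 4, 2, 2, 3, 5, 4, 6, 5].
The maximum is 6; one witness is 55, 43, 36, 19, 8, 2 at positions 3,4,5,7,8,17.

6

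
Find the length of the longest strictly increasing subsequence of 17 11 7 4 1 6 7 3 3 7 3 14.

4

Scanning left to right, the best length ending at each element is: 17→1, 11→1, 7→1, 4→1, 1→1, 6→2, 7→3, 3→2, 3→2, 7→3, 3→2, 14→4.
So the longest increasing subsequence has length 4, e.g. 4, 6, 7, 14.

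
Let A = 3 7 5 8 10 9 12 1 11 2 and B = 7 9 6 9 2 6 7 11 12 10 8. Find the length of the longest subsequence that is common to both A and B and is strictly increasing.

3

A longest common strictly increasing subsequence is 7, 9, 11 (length 3); it appears in order in both A and B, and no longer such subsequence exists.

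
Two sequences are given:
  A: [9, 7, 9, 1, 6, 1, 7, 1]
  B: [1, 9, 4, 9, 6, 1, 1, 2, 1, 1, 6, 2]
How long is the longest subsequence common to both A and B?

5

Backtracking the LCS table gives one alignment: 9 (A1,B2) → 9 (A3,B4) → 1 (A4,B7) → 1 (A6,B9) → 1 (A8,B10).
So the longest common subsequence has length 5.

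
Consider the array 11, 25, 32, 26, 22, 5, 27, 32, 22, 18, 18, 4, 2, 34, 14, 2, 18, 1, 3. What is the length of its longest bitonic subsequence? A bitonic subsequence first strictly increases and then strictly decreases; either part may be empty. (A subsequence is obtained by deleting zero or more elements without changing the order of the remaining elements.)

Let inc[i] be the LIS ending at i and dec[i] the longest strictly decreasing subsequence starting at i. inc = [1, 2, 3, 3, 2, 1, 4, 5, 2, 2, 2, 1, 1, 6, 2, 1, 3, 1, 2], dec = [5, 6, 7, 6, 5, 4, 6, 6, 5, 4, 4, 3, 2, 4, 3, 2, 2, 1, 1].
max_i inc[i]+dec[i]−1 = 10, with one witness 11, 25, 26, 27, 32, 22, 18, 14, 2, 1.

10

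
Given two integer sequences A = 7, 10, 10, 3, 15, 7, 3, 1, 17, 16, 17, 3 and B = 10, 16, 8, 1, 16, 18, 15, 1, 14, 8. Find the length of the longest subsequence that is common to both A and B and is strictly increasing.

2

For each value that appears in both, track the longest common increasing run ending there.
The best achievable length is 2; one witness is 10, 16 (A-positions 2,10, B-positions 1,2).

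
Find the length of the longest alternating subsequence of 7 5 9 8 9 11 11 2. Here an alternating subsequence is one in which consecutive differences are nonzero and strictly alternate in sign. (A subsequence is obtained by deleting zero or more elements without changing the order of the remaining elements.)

A longest alternating subsequence is 7, 5, 9, 8, 9, 2 (positions 1,2,3,4,5,8); its 5 consecutive differences strictly alternate in sign, and length 6 is optimal.

6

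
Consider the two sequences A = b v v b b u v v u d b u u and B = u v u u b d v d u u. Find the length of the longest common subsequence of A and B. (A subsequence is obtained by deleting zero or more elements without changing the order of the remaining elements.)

Backtracking the LCS table gives one alignment: v (A2,B2) → b (A4,B5) → v (A8,B7) → d (A10,B8) → u (A12,B9) → u (A13,B10).
So the longest common subsequence has length 6.

6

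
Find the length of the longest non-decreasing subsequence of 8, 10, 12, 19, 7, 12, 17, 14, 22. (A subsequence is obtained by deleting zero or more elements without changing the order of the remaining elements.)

Let dp[i] be the longest non-decreasing subsequence ending at position i. Then dp = [1, 2, 3, 4, 1, 4, 5, 5, 6].
The maximum is 6; one witness is 8, 10, 12, 12, 17, 22 at positions 1,2,3,6,7,9.

6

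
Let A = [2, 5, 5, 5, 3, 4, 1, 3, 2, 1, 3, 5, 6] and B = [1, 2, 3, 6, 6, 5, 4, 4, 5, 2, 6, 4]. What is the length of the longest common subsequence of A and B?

A longest common subsequence is 2, 5, 5, 2, 6 (length 5); the LCS DP confirms no longer common subsequence exists.

5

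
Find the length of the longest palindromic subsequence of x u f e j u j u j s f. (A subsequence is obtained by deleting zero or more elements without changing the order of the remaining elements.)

One longest palindromic subsequence is fjujujf (positions 3,5,6,7,8,9,11); it reads the same forward and backward, and the interval DP gives dp[1][11] = 7.

7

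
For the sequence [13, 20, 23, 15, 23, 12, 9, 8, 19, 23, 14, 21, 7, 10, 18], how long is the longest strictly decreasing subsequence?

6

One longest decreasing subsequence is 20, 15, 12, 9, 8, 7 (positions 2,4,6,7,8,13), of length 6; no longer one exists.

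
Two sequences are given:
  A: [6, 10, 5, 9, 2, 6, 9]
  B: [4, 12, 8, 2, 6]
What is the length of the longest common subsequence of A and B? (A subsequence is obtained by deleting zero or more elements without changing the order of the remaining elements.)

A longest common subsequence is 2, 6 (length 2); the LCS DP confirms no longer common subsequence exists.

2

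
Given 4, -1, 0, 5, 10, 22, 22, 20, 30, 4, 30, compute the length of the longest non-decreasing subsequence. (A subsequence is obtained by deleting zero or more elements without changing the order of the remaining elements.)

One longest non-decreasing subsequence is -1, 0, 5, 10, 22, 22, 30, 30 (positions 2,3,4,5,6,7,9,11), of length 8; no longer one exists.

8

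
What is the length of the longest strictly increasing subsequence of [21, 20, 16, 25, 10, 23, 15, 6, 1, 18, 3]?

Scanning left to right, the best length ending at each element is: 21→1, 20→1, 16→1, 25→2, 10→1, 23→2, 15→2, 6→1, 1→1, 18→3, 3→2.
So the longest increasing subsequence has length 3, e.g. 10, 15, 18.

3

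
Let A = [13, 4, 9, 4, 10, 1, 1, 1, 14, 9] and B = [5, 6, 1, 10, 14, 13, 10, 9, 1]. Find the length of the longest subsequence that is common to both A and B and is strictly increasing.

2

A longest common strictly increasing subsequence is 1, 14 (length 2); it appears in order in both A and B, and no longer such subsequence exists.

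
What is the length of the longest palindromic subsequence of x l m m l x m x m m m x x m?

9

One longest palindromic subsequence is mxxmmmxxm (positions 3,6,8,9,10,11,12,13,14); it reads the same forward and backward, and the interval DP gives dp[1][14] = 9.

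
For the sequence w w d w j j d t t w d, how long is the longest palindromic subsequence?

One longest palindromic subsequence is dwttwd (positions 3,4,8,9,10,11); it reads the same forward and backward, and the interval DP gives dp[1][11] = 6.

6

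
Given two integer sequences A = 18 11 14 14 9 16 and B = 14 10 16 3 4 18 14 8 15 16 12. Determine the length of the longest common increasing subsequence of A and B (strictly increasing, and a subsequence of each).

2

A longest common strictly increasing subsequence is 14, 16 (length 2); it appears in order in both A and B, and no longer such subsequence exists.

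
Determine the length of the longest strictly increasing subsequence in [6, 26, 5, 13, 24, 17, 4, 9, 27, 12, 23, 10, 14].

Scanning left to right, the best length ending at each element is: 6→1, 26→2, 5→1, 13→2, 24→3, 17→3, 4→1, 9→2, 27→4, 12→3, 23→4, 10→3, 14→4.
So the longest increasing subsequence has length 4, e.g. 6, 13, 24, 27.

4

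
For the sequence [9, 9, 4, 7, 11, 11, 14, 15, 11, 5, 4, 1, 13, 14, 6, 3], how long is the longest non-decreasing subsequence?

7

Let dp[i] be the longest non-decreasing subsequence ending at position i. Then dp = [1, 2, 1, 2, 3, 4, 5, 6, 5, 2, 2, 1, 6, 7, 3, 2].
The maximum is 7; one witness is 9, 9, 11, 11, 11, 13, 14 at positions 1,2,5,6,9,13,14.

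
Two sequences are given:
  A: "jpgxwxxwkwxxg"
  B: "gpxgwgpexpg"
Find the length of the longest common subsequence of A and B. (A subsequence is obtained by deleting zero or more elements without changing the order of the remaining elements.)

A longest common subsequence is pgwxg (length 5); the LCS DP confirms no longer common subsequence exists.

5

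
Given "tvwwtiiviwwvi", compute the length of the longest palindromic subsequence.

One longest palindromic subsequence is vwwiviwwv (positions 2,3,4,6,8,9,10,11,12); it reads the same forward and backward, and the interval DP gives dp[1][13] = 9.

9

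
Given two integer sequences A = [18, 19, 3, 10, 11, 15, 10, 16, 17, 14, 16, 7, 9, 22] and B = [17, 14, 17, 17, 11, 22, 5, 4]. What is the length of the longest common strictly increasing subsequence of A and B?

A longest common strictly increasing subsequence is 17, 22 (length 2); it appears in order in both A and B, and no longer such subsequence exists.

2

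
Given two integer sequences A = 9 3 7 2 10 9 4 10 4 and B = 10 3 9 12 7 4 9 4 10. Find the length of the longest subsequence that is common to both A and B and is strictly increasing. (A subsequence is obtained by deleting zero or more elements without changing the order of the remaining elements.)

4

For each value that appears in both, track the longest common increasing run ending there.
The best achievable length is 4; one witness is 3, 7, 9, 10 (A-positions 2,3,6,8, B-positions 2,5,7,9).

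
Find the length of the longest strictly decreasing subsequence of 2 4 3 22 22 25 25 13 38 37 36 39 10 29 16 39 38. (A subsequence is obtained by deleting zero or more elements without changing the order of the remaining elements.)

One longest decreasing subsequence is 38, 37, 36, 29, 16 (positions 9,10,11,14,15), of length 5; no longer one exists.

5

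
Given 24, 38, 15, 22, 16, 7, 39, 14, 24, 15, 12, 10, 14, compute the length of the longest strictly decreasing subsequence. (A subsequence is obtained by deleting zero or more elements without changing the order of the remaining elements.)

6

Scanning left to right, the best length ending at each element is: 24→1, 38→1, 15→2, 22→2, 16→3, 7→4, 39→1, 14→4, 24→2, 15→4, 12→5, 10→6, 14→5.
So the longest decreasing subsequence has length 6, e.g. 24, 22, 16, 14, 12, 10.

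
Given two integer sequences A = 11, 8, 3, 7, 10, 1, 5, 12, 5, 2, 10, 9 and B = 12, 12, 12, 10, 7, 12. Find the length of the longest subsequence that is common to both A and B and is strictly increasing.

2

A longest common strictly increasing subsequence is 10, 12 (length 2); it appears in order in both A and B, and no longer such subsequence exists.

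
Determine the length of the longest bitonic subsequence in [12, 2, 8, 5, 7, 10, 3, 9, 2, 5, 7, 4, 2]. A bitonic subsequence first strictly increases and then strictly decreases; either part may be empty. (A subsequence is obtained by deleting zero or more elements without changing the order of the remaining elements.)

8

Let inc[i] be the LIS ending at i and dec[i] the longest strictly decreasing subsequence starting at i. inc = [1, 1, 2, 2, 3, 4, 2, 4, 1, 3, 4, 3, 1], dec = [6, 1, 5, 3, 4, 5, 2, 4, 1, 3, 3, 2, 1].
max_i inc[i]+dec[i]−1 = 8, with one witness 2, 5, 7, 10, 9, 7, 4, 2.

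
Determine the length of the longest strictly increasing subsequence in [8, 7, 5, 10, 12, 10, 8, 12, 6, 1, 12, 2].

3

Let dp[i] be the longest increasing subsequence ending at position i. Then dp = [1, 1, 1, 2, 3, 2, 2, 3, 2, 1, 3, 2].
The maximum is 3; one witness is 8, 10, 12 at positions 1,4,5.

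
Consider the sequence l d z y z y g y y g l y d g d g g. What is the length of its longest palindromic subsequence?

Using dp[i][j] = 2 + dp[i+1][j−1] if the ends match, else max(dp[i+1][j], dp[i][j−1]):
dp[1][17] = 8. A witness is dygyygyd at positions 2,6,7,8,9,10,12,15.

8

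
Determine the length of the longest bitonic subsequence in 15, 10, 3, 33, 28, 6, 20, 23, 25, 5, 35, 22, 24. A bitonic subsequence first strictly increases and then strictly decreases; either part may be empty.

One longest bitonic subsequence is 3, 6, 20, 23, 25, 35, 24 (positions 3,6,7,8,9,11,13): it rises to 35 then falls. Length 7 is optimal.

7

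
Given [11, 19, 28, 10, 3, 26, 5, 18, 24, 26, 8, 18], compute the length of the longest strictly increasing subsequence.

5

One longest increasing subsequence is 3, 5, 18, 24, 26 (positions 5,7,8,9,10), of length 5; no longer one exists.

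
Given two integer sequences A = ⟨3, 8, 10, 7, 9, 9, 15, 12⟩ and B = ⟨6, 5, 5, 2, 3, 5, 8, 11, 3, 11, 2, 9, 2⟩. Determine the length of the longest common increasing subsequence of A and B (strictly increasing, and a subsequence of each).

A longest common strictly increasing subsequence is 3, 8, 9 (length 3); it appears in order in both A and B, and no longer such subsequence exists.

3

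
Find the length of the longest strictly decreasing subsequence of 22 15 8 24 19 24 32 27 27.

One longest decreasing subsequence is 22, 15, 8 (positions 1,2,3), of length 3; no longer one exists.

3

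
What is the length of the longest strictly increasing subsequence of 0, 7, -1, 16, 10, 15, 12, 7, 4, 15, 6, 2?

Let dp[i] be the longest increasing subsequence ending at position i. Then dp = [1, 2, 1, 3, 3, 4, 4, 2, 2, 5, 3, 2].
The maximum is 5; one witness is 0, 7, 10, 12, 15 at positions 1,2,5,7,10.

5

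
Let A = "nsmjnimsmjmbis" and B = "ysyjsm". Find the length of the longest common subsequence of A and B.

4

Backtracking the LCS table gives one alignment: s (A2,B2) → j (A4,B4) → s (A8,B5) → m (A11,B6).
So the longest common subsequence has length 4.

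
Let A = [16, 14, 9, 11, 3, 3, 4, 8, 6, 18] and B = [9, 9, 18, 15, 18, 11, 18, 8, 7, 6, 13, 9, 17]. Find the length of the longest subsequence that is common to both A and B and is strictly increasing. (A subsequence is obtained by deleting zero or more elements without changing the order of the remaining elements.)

3

For each value that appears in both, track the longest common increasing run ending there.
The best achievable length is 3; one witness is 9, 11, 18 (A-positions 3,4,10, B-positions 1,6,7).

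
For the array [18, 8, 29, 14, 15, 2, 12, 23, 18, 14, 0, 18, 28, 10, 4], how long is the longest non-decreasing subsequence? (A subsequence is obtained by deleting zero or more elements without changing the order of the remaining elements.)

Let dp[i] be the longest non-decreasing subsequence ending at position i. Then dp = [1, 1, 2, 2, 3, 1, 2, 4, 4, 3, 1, 5, 6, 2, 2].
The maximum is 6; one witness is 8, 14, 15, 18, 18, 28 at positions 2,4,5,9,12,13.

6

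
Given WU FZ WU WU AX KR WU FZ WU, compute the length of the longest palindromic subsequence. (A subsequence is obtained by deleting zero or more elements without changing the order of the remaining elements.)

Using dp[i][j] = 2 + dp[i+1][j−1] if the ends match, else max(dp[i+1][j], dp[i][j−1]):
dp[1][9] = 7. A witness is WU FZ WU KR WU FZ WU at positions 1,2,3,6,7,8,9.

7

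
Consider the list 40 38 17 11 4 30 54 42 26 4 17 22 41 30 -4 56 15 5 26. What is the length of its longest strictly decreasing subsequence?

Let dp[i] be the longest decreasing subsequence ending at position i. Then dp = [1, 2, 3, 4, 5, 3, 1, 2, 4, 5, 5, 5, 3, 4, 6, 1, 6, 7, 5].
The maximum is 7; one witness is 40, 38, 30, 26, 17, 15, 5 at positions 1,2,6,9,11,17,18.

7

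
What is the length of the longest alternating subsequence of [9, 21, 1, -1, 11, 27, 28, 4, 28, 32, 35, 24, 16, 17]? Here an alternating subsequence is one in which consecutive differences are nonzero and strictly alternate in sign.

8

Track the best alternating length ending on an up-step vs a down-step at each position: up/down = 1/1, 2/1, 1/3, 1/3, 4/3, 4/1, 4/1, 4/5, 6/1, 6/1, 6/1, 6/7, 6/7, 8/7.
The maximum over both is 8; one such subsequence is 9, 21, 1, 11, 4, 28, 16, 17.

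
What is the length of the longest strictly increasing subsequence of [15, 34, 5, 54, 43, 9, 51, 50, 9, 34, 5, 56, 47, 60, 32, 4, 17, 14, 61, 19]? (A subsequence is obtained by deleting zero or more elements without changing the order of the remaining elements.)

Let dp[i] be the longest increasing subsequence ending at position i. Then dp = [1, 2, 1, 3, 3, 2, 4, 4, 2, 3, 1, 5, 4, 6, 3, 1, 3, 3, 7, 4].
The maximum is 7; one witness is 15, 34, 43, 51, 56, 60, 61 at positions 1,2,5,7,12,14,19.

7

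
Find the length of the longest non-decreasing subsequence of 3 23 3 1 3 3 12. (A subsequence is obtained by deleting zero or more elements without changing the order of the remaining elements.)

Scanning left to right, the best length ending at each element is: 3→1, 23→2, 3→2, 1→1, 3→3, 3→4, 12→5.
So the longest non-decreasing subsequence has length 5, e.g. 3, 3, 3, 3, 12.

5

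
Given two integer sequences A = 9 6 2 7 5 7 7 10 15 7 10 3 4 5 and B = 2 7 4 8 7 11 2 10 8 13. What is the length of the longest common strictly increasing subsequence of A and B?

3

A longest common strictly increasing subsequence is 2, 7, 10 (length 3); it appears in order in both A and B, and no longer such subsequence exists.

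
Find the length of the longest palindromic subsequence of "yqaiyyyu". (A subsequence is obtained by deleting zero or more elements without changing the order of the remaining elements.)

4

One longest palindromic subsequence is yyyy (positions 1,5,6,7); it reads the same forward and backward, and the interval DP gives dp[1][8] = 4.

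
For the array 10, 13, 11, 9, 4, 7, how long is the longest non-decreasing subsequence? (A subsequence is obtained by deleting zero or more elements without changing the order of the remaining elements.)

2

One longest non-decreasing subsequence is 10, 13 (positions 1,2), of length 2; no longer one exists.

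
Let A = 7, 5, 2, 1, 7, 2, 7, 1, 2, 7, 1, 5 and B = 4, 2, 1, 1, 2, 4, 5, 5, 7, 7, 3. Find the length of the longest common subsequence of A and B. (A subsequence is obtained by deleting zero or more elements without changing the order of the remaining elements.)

Backtracking the LCS table gives one alignment: 2 (A3,B2) → 1 (A4,B4) → 2 (A6,B5) → 7 (A7,B9) → 7 (A10,B10).
So the longest common subsequence has length 5.

5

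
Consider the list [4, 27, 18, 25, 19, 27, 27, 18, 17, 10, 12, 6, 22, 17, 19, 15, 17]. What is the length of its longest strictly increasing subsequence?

Let dp[i] be the longest increasing subsequence ending at position i. Then dp = [1, 2, 2, 3, 3, 4, 4, 2, 2, 2, 3, 2, 4, 4, 5, 4, 5].
The maximum is 5; one witness is 4, 10, 12, 17, 19 at positions 1,10,11,14,15.

5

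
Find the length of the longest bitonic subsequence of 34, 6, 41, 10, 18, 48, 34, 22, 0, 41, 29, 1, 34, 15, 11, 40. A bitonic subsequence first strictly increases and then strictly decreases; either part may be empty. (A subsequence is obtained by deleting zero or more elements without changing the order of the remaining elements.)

One longest bitonic subsequence is 6, 10, 18, 48, 41, 34, 15, 11 (positions 2,4,5,6,10,13,14,15): it rises to 48 then falls. Length 8 is optimal.

8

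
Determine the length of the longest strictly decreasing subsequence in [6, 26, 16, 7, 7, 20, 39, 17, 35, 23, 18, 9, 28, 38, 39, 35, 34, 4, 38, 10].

One longest decreasing subsequence is 39, 35, 23, 18, 9, 4 (positions 7,9,10,11,12,18), of length 6; no longer one exists.

6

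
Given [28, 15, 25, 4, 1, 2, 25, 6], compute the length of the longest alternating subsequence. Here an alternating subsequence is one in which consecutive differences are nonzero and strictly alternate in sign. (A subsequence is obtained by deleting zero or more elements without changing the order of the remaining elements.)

A longest alternating subsequence is 28, 15, 25, 4, 25, 6 (positions 1,2,3,4,7,8); its 5 consecutive differences strictly alternate in sign, and length 6 is optimal.

6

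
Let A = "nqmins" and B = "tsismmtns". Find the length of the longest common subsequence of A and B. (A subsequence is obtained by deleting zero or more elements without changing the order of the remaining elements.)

A longest common subsequence is mns (length 3); the LCS DP confirms no longer common subsequence exists.

3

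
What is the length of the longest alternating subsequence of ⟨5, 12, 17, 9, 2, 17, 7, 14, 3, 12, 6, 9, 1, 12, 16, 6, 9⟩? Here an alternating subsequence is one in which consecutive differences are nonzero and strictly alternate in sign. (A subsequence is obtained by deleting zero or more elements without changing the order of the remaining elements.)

Track the best alternating length ending on an up-step vs a down-step at each position: up/down = 1/1, 2/1, 2/1, 2/3, 1/3, 4/1, 4/5, 6/5, 4/7, 8/7, 8/9, 10/9, 1/11, 12/7, 12/5, 12/13, 14/13.
The maximum over both is 14; one such subsequence is 5, 12, 9, 17, 7, 14, 3, 12, 6, 9, 1, 12, 6, 9.

14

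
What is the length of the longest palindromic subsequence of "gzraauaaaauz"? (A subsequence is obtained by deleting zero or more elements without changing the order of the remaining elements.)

8

One longest palindromic subsequence is zuaaaauz (positions 2,6,7,8,9,10,11,12); it reads the same forward and backward, and the interval DP gives dp[1][12] = 8.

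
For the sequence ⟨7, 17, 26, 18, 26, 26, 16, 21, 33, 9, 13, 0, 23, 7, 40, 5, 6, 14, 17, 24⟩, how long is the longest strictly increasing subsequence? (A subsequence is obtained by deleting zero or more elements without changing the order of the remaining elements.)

6

Let dp[i] be the longest increasing subsequence ending at position i. Then dp = [1, 2, 3, 3, 4, 4, 2, 4, 5, 2, 3, 1, 5, 2, 6, 2, 3, 4, 5, 6].
The maximum is 6; one witness is 7, 17, 18, 26, 33, 40 at positions 1,2,4,5,9,15.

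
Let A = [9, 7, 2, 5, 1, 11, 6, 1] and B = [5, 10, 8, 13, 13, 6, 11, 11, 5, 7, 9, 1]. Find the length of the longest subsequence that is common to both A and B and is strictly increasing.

For each value that appears in both, track the longest common increasing run ending there.
The best achievable length is 2; one witness is 5, 6 (A-positions 4,7, B-positions 1,6).

2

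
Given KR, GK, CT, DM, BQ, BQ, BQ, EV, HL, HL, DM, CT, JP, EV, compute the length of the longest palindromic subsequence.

One longest palindromic subsequence is CT DM BQ BQ BQ DM CT (positions 3,4,5,6,7,11,12); it reads the same forward and backward, and the interval DP gives dp[1][14] = 7.

7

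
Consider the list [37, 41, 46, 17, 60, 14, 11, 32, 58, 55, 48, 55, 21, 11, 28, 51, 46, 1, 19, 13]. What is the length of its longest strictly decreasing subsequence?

One longest decreasing subsequence is 60, 58, 55, 48, 21, 11, 1 (positions 5,9,10,11,13,14,18), of length 7; no longer one exists.

7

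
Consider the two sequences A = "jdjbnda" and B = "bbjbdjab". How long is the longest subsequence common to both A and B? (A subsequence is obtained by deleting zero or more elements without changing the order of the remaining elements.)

Backtracking the LCS table gives one alignment: j (A1,B3) → d (A2,B5) → j (A3,B6) → b (A4,B8).
So the longest common subsequence has length 4.

4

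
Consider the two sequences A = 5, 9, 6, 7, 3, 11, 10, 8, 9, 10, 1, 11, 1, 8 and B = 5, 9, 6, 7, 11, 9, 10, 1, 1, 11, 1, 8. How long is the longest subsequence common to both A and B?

11

A longest common subsequence is 5, 9, 6, 7, 11, 9, 10, 1, 11, 1, 8 (length 11); the LCS DP confirms no longer common subsequence exists.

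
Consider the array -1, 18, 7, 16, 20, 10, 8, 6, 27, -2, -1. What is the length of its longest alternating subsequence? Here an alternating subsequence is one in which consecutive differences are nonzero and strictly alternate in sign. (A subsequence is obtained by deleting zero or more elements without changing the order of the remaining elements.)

8

Track the best alternating length ending on an up-step vs a down-step at each position: up/down = 1/1, 2/1, 2/3, 4/3, 4/1, 4/5, 4/5, 2/5, 6/1, 1/7, 8/7.
The maximum over both is 8; one such subsequence is -1, 18, 7, 16, 10, 27, -2, -1.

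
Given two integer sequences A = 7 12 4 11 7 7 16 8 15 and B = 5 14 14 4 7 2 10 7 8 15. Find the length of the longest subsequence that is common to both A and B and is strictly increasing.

For each value that appears in both, track the longest common increasing run ending there.
The best achievable length is 4; one witness is 4, 7, 8, 15 (A-positions 3,5,8,9, B-positions 4,5,9,10).

4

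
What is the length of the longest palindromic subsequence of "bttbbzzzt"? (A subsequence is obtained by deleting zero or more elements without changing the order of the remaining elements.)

One longest palindromic subsequence is tzzzt (positions 2,6,7,8,9); it reads the same forward and backward, and the interval DP gives dp[1][9] = 5.

5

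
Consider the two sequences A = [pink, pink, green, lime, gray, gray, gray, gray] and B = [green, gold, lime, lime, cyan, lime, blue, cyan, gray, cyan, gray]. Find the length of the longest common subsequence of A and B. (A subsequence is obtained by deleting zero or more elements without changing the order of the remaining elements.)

4

A longest common subsequence is green, lime, gray, gray (length 4); the LCS DP confirms no longer common subsequence exists.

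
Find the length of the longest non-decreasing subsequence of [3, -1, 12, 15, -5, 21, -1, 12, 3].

Scanning left to right, the best length ending at each element is: 3→1, -1→1, 12→2, 15→3, -5→1, 21→4, -1→2, 12→3, 3→3.
So the longest non-decreasing subsequence has length 4, e.g. 3, 12, 15, 21.

4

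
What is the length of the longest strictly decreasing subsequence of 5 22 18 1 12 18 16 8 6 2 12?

Scanning left to right, the best length ending at each element is: 5→1, 22→1, 18→2, 1→3, 12→3, 18→2, 16→3, 8→4, 6→5, 2→6, 12→4.
So the longest decreasing subsequence has length 6, e.g. 22, 18, 12, 8, 6, 2.

6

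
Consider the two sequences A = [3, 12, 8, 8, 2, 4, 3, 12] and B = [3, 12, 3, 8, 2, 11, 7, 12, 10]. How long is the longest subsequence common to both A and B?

Backtracking the LCS table gives one alignment: 3 (A1,B1) → 12 (A2,B2) → 8 (A4,B4) → 2 (A5,B5) → 12 (A8,B8).
So the longest common subsequence has length 5.

5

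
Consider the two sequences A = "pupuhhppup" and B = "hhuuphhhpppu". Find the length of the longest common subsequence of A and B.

Backtracking the LCS table gives one alignment: u (A2,B4) → p (A3,B5) → h (A5,B7) → h (A6,B8) → p (A7,B10) → p (A8,B11) → u (A9,B12).
So the longest common subsequence has length 7.

7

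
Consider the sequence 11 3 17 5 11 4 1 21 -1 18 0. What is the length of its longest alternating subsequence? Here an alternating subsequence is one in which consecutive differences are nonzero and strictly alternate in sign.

10

Track the best alternating length ending on an up-step vs a down-step at each position: up/down = 1/1, 1/2, 3/1, 3/4, 5/4, 3/6, 1/6, 7/1, 1/8, 9/8, 9/10.
The maximum over both is 10; one such subsequence is 11, 3, 17, 5, 11, 4, 21, -1, 18, 0.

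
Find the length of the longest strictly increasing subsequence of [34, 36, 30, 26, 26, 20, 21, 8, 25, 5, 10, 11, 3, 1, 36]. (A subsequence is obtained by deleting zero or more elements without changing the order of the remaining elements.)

4

Scanning left to right, the best length ending at each element is: 34→1, 36→2, 30→1, 26→1, 26→1, 20→1, 21→2, 8→1, 25→3, 5→1, 10→2, 11→3, 3→1, 1→1, 36→4.
So the longest increasing subsequence has length 4, e.g. 20, 21, 25, 36.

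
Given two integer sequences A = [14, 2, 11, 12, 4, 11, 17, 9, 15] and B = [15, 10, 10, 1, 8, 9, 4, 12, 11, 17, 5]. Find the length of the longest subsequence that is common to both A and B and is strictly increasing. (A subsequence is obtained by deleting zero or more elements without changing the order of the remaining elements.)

3

A longest common strictly increasing subsequence is 4, 11, 17 (length 3); it appears in order in both A and B, and no longer such subsequence exists.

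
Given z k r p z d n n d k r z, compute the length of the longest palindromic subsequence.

Using dp[i][j] = 2 + dp[i+1][j−1] if the ends match, else max(dp[i+1][j], dp[i][j−1]):
dp[1][12] = 8. A witness is zrdnndrz at positions 1,3,6,7,8,9,11,12.

8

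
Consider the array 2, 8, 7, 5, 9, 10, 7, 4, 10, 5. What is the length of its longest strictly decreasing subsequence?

4

Let dp[i] be the longest decreasing subsequence ending at position i. Then dp = [1, 1, 2, 3, 1, 1, 2, 4, 1, 3].
The maximum is 4; one witness is 8, 7, 5, 4 at positions 2,3,4,8.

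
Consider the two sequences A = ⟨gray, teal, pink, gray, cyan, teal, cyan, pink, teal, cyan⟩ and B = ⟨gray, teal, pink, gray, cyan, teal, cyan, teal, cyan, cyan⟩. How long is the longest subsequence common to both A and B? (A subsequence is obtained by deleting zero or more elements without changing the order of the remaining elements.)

A longest common subsequence is gray, teal, pink, gray, cyan, teal, cyan, teal, cyan (length 9); the LCS DP confirms no longer common subsequence exists.

9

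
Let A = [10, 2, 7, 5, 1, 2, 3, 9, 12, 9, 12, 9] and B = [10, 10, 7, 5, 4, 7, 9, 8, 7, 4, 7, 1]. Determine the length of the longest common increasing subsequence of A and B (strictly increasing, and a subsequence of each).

For each value that appears in both, track the longest common increasing run ending there.
The best achievable length is 2; one witness is 7, 9 (A-positions 3,8, B-positions 3,7).

2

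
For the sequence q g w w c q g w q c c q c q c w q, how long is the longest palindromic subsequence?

Using dp[i][j] = 2 + dp[i+1][j−1] if the ends match, else max(dp[i+1][j], dp[i][j−1]):
dp[1][17] = 12. A witness is qwcqqccqqcwq at positions 1,3,5,6,9,10,11,12,14,15,16,17.

12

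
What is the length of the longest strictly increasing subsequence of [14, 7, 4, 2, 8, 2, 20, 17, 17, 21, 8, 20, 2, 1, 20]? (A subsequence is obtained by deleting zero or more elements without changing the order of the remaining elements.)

4

Let dp[i] be the longest increasing subsequence ending at position i. Then dp = [1, 1, 1, 1, 2, 1, 3, 3, 3, 4, 2, 4, 1, 1, 4].
The maximum is 4; one witness is 7, 8, 20, 21 at positions 2,5,7,10.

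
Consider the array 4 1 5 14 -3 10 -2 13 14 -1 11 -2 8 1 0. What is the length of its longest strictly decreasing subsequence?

6

Scanning left to right, the best length ending at each element is: 4→1, 1→2, 5→1, 14→1, -3→3, 10→2, -2→3, 13→2, 14→1, -1→3, 11→3, -2→4, 8→4, 1→5, 0→6.
So the longest decreasing subsequence has length 6, e.g. 14, 13, 11, 8, 1, 0.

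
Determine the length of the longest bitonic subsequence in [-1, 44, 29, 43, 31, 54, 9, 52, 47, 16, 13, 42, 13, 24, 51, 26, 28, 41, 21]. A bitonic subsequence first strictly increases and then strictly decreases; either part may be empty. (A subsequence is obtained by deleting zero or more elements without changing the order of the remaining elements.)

9

One longest bitonic subsequence is -1, 29, 43, 54, 52, 47, 42, 41, 21 (positions 1,3,4,6,8,9,12,18,19): it rises to 54 then falls. Length 9 is optimal.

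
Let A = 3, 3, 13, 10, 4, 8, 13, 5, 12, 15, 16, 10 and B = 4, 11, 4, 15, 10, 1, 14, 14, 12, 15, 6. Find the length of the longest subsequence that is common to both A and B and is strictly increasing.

3

A longest common strictly increasing subsequence is 4, 12, 15 (length 3); it appears in order in both A and B, and no longer such subsequence exists.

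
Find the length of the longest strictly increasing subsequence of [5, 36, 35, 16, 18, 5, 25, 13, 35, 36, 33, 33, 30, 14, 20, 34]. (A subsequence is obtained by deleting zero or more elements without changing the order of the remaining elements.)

One longest increasing subsequence is 5, 16, 18, 25, 35, 36 (positions 1,4,5,7,9,10), of length 6; no longer one exists.

6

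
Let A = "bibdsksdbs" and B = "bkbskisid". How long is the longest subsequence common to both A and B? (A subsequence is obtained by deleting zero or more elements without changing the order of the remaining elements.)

A longest common subsequence is bbsksd (length 6); the LCS DP confirms no longer common subsequence exists.

6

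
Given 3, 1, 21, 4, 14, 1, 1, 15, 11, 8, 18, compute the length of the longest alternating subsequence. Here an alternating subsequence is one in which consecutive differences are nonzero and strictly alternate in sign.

Track the best alternating length ending on an up-step vs a down-step at each position: up/down = 1/1, 1/2, 3/1, 3/4, 5/4, 1/6, 1/6, 7/4, 7/8, 7/8, 9/4.
The maximum over both is 9; one such subsequence is 3, 1, 21, 4, 14, 1, 15, 11, 18.

9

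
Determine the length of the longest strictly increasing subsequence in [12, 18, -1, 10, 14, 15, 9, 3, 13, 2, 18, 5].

Let dp[i] be the longest increasing subsequence ending at position i. Then dp = [1, 2, 1, 2, 3, 4, 2, 2, 3, 2, 5, 3].
The maximum is 5; one witness is -1, 10, 14, 15, 18 at positions 3,4,5,6,11.

5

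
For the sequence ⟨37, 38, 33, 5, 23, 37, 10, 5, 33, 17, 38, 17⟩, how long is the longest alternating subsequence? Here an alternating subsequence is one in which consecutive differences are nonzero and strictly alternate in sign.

9

Track the best alternating length ending on an up-step vs a down-step at each position: up/down = 1/1, 2/1, 1/3, 1/3, 4/3, 4/3, 4/5, 1/5, 6/5, 6/7, 8/1, 6/9.
The maximum over both is 9; one such subsequence is 37, 38, 5, 23, 10, 33, 17, 38, 17.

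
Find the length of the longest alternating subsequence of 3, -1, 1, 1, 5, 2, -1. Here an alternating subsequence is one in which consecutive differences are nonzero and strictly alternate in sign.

Track the best alternating length ending on an up-step vs a down-step at each position: up/down = 1/1, 1/2, 3/2, 3/2, 3/1, 3/4, 1/4.
The maximum over both is 4; one such subsequence is 3, -1, 5, 2.

4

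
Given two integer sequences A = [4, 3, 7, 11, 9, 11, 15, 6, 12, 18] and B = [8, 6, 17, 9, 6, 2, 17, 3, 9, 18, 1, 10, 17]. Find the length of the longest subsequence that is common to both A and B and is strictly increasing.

3

For each value that appears in both, track the longest common increasing run ending there.
The best achievable length is 3; one witness is 3, 9, 18 (A-positions 2,5,10, B-positions 8,9,10).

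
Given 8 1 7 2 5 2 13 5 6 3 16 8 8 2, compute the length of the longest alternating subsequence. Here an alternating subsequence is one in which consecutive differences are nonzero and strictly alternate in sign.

12

A longest alternating subsequence is 8, 1, 7, 2, 5, 2, 13, 5, 6, 3, 16, 8 (positions 1,2,3,4,5,6,7,8,9,10,11,12); its 11 consecutive differences strictly alternate in sign, and length 12 is optimal.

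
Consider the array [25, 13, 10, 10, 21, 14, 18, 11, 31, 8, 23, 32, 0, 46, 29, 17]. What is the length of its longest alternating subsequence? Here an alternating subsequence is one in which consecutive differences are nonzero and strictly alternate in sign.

12

Track the best alternating length ending on an up-step vs a down-step at each position: up/down = 1/1, 1/2, 1/2, 1/2, 3/2, 3/4, 5/4, 3/6, 7/1, 1/8, 9/8, 9/1, 1/10, 11/1, 11/12, 11/12.
The maximum over both is 12; one such subsequence is 25, 13, 21, 14, 18, 11, 31, 8, 23, 0, 46, 29.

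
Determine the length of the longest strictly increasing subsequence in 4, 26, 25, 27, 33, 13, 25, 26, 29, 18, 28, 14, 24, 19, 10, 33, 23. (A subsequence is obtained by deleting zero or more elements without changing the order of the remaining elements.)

6

Scanning left to right, the best length ending at each element is: 4→1, 26→2, 25→2, 27→3, 33→4, 13→2, 25→3, 26→4, 29→5, 18→3, 28→5, 14→3, 24→4, 19→4, 10→2, 33→6, 23→5.
So the longest increasing subsequence has length 6, e.g. 4, 13, 25, 26, 29, 33.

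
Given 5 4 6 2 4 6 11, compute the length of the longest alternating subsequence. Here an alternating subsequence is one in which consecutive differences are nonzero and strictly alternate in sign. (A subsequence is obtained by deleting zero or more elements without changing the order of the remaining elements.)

5

Track the best alternating length ending on an up-step vs a down-step at each position: up/down = 1/1, 1/2, 3/1, 1/4, 5/4, 5/1, 5/1.
The maximum over both is 5; one such subsequence is 5, 4, 6, 2, 4.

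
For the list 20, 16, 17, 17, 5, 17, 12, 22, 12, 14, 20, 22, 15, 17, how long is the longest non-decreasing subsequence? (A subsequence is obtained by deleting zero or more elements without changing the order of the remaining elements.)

Let dp[i] be the longest non-decreasing subsequence ending at position i. Then dp = [1, 1, 2, 3, 1, 4, 2, 5, 3, 4, 5, 6, 5, 6].
The maximum is 6; one witness is 16, 17, 17, 17, 22, 22 at positions 2,3,4,6,8,12.

6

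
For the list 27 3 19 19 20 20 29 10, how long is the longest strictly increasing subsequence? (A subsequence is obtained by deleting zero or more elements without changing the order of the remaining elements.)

Let dp[i] be the longest increasing subsequence ending at position i. Then dp = [1, 1, 2, 2, 3, 3, 4, 2].
The maximum is 4; one witness is 3, 19, 20, 29 at positions 2,3,5,7.

4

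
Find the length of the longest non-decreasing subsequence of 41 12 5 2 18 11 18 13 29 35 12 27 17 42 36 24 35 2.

6

Let dp[i] be the longest non-decreasing subsequence ending at position i. Then dp = [1, 1, 1, 1, 2, 2, 3, 3, 4, 5, 3, 4, 4, 6, 6, 5, 6, 2].
The maximum is 6; one witness is 12, 18, 18, 29, 35, 42 at positions 2,5,7,9,10,14.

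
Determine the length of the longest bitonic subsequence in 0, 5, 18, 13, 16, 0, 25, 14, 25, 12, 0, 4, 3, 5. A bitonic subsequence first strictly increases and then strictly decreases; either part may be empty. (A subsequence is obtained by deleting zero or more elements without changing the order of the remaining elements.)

One longest bitonic subsequence is 0, 5, 13, 16, 25, 14, 12, 4, 3 (positions 1,2,4,5,7,8,10,12,13): it rises to 25 then falls. Length 9 is optimal.

9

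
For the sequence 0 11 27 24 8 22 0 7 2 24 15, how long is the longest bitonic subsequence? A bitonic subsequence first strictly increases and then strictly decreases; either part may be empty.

One longest bitonic subsequence is 0, 11, 27, 24, 22, 7, 2 (positions 1,2,3,4,6,8,9): it rises to 27 then falls. Length 7 is optimal.

7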